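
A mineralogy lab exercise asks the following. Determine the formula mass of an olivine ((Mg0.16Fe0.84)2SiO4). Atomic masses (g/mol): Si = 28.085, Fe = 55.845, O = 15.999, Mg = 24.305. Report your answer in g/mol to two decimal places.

193.68 g/mol

M = 0.32×24.305 + 1.68×55.845 + 1×28.085 + 4×15.999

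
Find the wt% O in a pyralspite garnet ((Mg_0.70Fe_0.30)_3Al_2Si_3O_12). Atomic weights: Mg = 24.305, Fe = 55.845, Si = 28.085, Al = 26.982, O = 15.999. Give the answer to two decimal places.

44.49 wt%

Molar mass of (Mg_0.70Fe_0.30)_3Al_2Si_3O_12: 2.10*24.305 + 0.90*55.845 + 2*26.982 + 3*28.085 + 12*15.999 = 431.508 g/mol.
Mass of O per formula unit: 12 × 15.999 = 191.988 g.
Weight fraction O = 191.988 / 431.508 = 0.4449.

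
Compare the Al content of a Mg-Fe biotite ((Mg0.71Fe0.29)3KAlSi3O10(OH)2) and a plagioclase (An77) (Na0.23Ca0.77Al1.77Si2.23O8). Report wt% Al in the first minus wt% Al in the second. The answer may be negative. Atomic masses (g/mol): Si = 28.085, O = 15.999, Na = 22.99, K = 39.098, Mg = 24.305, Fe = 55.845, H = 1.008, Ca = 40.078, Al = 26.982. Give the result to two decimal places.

First mineral: 26.982 g Al in 444.694 g formula = 6.07 wt% Al.
Second mineral: 47.758 g Al in 274.527 g formula = 17.40 wt% Al.
6.07% − 17.40% gives a difference of -11.33 percentage points.

-11.33 percentage points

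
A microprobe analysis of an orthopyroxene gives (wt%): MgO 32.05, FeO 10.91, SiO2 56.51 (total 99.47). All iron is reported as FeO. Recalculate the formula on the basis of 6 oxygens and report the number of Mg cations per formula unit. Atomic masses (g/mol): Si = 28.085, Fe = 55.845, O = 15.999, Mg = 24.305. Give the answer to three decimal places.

1.687 Mg apfu

32.05 wt% MgO ÷ 40.304 g/mol = 0.79521 mol, giving 0.79521 Mg and 0.79521 O.
10.91 wt% FeO ÷ 71.844 g/mol = 0.15186 mol, giving 0.15186 Fe and 0.15186 O.
56.51 wt% SiO2 ÷ 60.083 g/mol = 0.94053 mol, giving 0.94053 Si and 1.88106 O.
Oxygen sums to 2.82813; scaling by 6/2.82813 = 2.12154 puts the formula on 6 O.
Mg: 0.79521 × 2.12154 = 1.687 atoms per formula unit.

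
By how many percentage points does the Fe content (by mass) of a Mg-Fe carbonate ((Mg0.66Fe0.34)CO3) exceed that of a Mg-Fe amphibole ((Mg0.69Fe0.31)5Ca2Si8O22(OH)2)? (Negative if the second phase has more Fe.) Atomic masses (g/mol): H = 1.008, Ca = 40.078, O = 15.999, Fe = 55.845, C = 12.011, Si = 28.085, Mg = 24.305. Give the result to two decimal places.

Fe in (Mg0.66Fe0.34)CO3: molar mass 95.037 g/mol; 0.34×55.845 = 18.987 g → 19.98 wt%.
Fe in (Mg0.69Fe0.31)5Ca2Si8O22(OH)2: molar mass 861.240 g/mol; 1.55×55.845 = 86.560 g → 10.05 wt%.
Difference = 19.98 − 10.05 = 9.93 percentage points.

9.93 percentage points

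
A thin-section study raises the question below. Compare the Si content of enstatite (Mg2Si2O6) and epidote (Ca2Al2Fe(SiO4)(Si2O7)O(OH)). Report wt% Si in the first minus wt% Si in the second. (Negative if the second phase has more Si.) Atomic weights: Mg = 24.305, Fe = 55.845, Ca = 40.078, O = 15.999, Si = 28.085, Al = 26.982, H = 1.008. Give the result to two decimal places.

10.54 percentage points

M(Mg2Si2O6) = 200.774 g/mol, so wt% Si = 56.170/200.774 × 100 = 27.98%.
M(Ca2Al2Fe(SiO4)(Si2O7)O(OH)) = 483.215 g/mol, so wt% Si = 84.255/483.215 × 100 = 17.44%.
27.98 − 17.44 = 10.54 pp.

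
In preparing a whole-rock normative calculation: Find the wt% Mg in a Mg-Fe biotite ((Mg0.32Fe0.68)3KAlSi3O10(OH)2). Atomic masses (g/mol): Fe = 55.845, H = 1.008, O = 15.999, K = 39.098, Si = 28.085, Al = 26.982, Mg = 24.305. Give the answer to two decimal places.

4.84 wt%

M((Mg0.32Fe0.68)3KAlSi3O10(OH)2) = 481.596 g/mol.
Mg contributes 0.96 × 24.305 = 23.333 g per mole.
23.333/481.596 = 0.0484 → 4.84%.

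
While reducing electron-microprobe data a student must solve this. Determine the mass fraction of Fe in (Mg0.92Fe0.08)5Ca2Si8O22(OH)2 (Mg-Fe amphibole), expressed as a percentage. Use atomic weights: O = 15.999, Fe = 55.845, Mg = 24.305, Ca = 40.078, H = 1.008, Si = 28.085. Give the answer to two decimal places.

2.71 mass %

M((Mg0.92Fe0.08)5Ca2Si8O22(OH)2) = 824.969 g/mol.
Fe contributes 0.40 × 55.845 = 22.338 g per mole.
22.338/824.969 = 0.0271 → 2.71%.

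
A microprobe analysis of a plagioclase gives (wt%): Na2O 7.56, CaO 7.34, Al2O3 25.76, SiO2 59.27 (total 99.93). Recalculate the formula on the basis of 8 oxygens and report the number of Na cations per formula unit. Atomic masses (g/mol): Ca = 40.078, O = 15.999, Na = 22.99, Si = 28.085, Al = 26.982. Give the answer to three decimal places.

0.654 Na apfu

Na2O: 7.56/61.979 = 0.12198 mol → 0.24396 mol Na, 0.12198 mol O.
CaO: 7.34/56.077 = 0.13089 mol → 0.13089 mol Ca, 0.13089 mol O.
Al2O3: 25.76/101.961 = 0.25265 mol → 0.50530 mol Al, 0.75795 mol O.
SiO2: 59.27/60.083 = 0.98647 mol → 0.98647 mol Si, 1.97294 mol O.
Total oxygen = 2.98376 mol. Normalization factor = 8/2.98376 = 2.68118.
Na per 8 O = 0.24396 × 2.68118 = 0.654.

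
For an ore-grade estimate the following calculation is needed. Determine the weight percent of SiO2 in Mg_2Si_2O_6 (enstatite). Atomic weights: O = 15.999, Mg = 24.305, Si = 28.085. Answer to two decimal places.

M(Mg_2Si_2O_6) = 200.774 g/mol; M(SiO2) = 60.083 g/mol.
Moles SiO2 per formula unit = 2 Si ÷ 1 = 2.0000.
SiO2 fraction = (2.0000 × 60.083) / 200.774 = 120.166/200.774 = 0.5985.

59.85 wt%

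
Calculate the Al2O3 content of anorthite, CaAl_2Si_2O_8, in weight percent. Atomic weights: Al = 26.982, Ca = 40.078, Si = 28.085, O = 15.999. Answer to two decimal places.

Formula mass = 278.204 g/mol.
2 Al → 1.0000 mol Al2O3 per formula unit; M(Al2O3) = 101.961, so Al2O3 mass = 101.961 g.
101.961/278.204 × 100 = 36.65 wt%.

36.65 wt%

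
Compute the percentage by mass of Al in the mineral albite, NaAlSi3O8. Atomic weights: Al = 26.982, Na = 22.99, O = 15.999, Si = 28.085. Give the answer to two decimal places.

M(NaAlSi3O8) = 262.219 g/mol.
Al contributes 1 × 26.982 = 26.982 g per mole.
26.982/262.219 = 0.1029 → 10.29%.

10.29 mass %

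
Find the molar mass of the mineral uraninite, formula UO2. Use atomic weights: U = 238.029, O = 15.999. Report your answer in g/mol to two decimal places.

M = 1(238.029) + 2(15.999)

270.03 g/mol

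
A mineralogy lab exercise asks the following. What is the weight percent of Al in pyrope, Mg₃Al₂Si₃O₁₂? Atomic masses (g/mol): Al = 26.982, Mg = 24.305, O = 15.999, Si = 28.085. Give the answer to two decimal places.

M(Mg₃Al₂Si₃O₁₂) = 403.122 g/mol.
Al contributes 2 × 26.982 = 53.964 g per mole.
53.964/403.122 = 0.1339 → 13.39%.

13.39 weight percent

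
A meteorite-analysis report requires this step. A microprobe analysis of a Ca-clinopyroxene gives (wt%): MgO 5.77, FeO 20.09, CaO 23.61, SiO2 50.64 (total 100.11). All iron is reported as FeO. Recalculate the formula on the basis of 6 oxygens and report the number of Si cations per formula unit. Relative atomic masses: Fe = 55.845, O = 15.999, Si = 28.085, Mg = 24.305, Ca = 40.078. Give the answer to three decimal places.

1.999 Si apfu

5.77 wt% MgO ÷ 40.304 g/mol = 0.14316 mol, giving 0.14316 Mg and 0.14316 O.
20.09 wt% FeO ÷ 71.844 g/mol = 0.27963 mol, giving 0.27963 Fe and 0.27963 O.
23.61 wt% CaO ÷ 56.077 g/mol = 0.42103 mol, giving 0.42103 Ca and 0.42103 O.
50.64 wt% SiO2 ÷ 60.083 g/mol = 0.84283 mol, giving 0.84283 Si and 1.68566 O.
Oxygen sums to 2.52948; scaling by 6/2.52948 = 2.37203 puts the formula on 6 O.
Si: 0.84283 × 2.37203 = 1.999 atoms per formula unit.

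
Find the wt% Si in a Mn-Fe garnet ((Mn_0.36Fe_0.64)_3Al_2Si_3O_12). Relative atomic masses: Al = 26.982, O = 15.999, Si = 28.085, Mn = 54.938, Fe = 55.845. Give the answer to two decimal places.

16.96 mass %

M((Mn_0.36Fe_0.64)_3Al_2Si_3O_12) = 496.762 g/mol.
Si contributes 3 × 28.085 = 84.255 g per mole.
84.255/496.762 = 0.1696 → 16.96%.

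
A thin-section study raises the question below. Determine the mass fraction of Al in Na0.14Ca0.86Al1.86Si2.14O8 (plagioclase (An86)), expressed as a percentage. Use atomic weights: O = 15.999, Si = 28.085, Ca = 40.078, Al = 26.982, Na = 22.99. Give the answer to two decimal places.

M(Na0.14Ca0.86Al1.86Si2.14O8) = 275.966 g/mol.
Al contributes 1.86 × 26.982 = 50.187 g per mole.
50.187/275.966 = 0.1819 → 18.19%.

18.19 wt%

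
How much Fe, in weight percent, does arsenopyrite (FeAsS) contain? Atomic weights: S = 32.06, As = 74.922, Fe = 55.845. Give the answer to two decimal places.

M(FeAsS) = 162.827 g/mol.
Fe contributes 1 × 55.845 = 55.845 g per mole.
55.845/162.827 = 0.3430 → 34.30%.

34.30 weight percent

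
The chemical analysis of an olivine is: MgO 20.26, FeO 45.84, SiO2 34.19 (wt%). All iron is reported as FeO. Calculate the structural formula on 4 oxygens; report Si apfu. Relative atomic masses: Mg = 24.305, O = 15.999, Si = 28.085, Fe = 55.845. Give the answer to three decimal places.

MgO (M=40.304): mol = 0.50268; Mg = 0.50268, O = 0.50268.
FeO (M=71.844): mol = 0.63805; Fe = 0.63805, O = 0.63805.
SiO2 (M=60.083): mol = 0.56905; Si = 0.56905, O = 1.13810.
ΣO = 2.27883; factor = 4/ΣO = 1.75529.
Si apfu = 0.56905 × 1.75529 = 0.999.

0.999 Si apfu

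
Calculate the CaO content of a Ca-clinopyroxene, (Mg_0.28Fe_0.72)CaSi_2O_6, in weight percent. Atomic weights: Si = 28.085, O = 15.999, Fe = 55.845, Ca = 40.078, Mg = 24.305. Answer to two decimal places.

Molar mass of (Mg_0.28Fe_0.72)CaSi_2O_6 = 0.28×24.305 + 0.72×55.845 + 1×40.078 + 2×28.085 + 6×15.999 = 239.256 g/mol.
Each formula unit contains 1 Ca, equivalent to 1/1 = 1.0000 mol CaO.
M(CaO) = 1×40.078 + 1×15.999 = 56.077 g/mol.
Mass of CaO per formula unit = 1.0000 × 56.077 = 56.077 g.
CaO wt% = 56.077 / 239.256 × 100 = 23.44%.

23.44 wt%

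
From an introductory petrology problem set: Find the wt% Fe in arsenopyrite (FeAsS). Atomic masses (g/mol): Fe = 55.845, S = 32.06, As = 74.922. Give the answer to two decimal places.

34.30 mass %

Molar mass of FeAsS: 1×55.845 + 1×74.922 + 1×32.06 = 162.827 g/mol.
Mass of Fe per formula unit: 1 × 55.845 = 55.845 g.
Weight fraction Fe = 55.845 / 162.827 = 0.3430.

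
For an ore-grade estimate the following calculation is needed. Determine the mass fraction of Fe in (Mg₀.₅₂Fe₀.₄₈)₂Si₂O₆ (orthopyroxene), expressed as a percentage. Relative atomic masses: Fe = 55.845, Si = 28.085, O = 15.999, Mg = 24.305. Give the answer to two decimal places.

Molar mass of (Mg₀.₅₂Fe₀.₄₈)₂Si₂O₆: 1.04×24.305 + 0.96×55.845 + 2×28.085 + 6×15.999 = 231.052 g/mol.
Mass of Fe per formula unit: 0.96 × 55.845 = 53.611 g.
Weight fraction Fe = 53.611 / 231.052 = 0.2320.

23.20 mass %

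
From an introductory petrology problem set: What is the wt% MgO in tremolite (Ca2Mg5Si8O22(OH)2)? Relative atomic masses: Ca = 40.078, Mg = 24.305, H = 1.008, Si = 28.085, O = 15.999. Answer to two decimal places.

24.81 wt%

Formula mass = 812.353 g/mol.
5 Mg → 5.0000 mol MgO per formula unit; M(MgO) = 40.304, so MgO mass = 201.520 g.
201.520/812.353 × 100 = 24.81 wt%.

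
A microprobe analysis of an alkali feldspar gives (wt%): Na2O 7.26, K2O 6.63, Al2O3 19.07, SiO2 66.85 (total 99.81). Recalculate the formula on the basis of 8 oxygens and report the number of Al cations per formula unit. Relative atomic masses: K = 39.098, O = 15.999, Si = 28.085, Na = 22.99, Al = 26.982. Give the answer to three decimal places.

1.006 Al apfu

Na2O: 7.26/61.979 = 0.11714 mol → 0.23428 mol Na, 0.11714 mol O.
K2O: 6.63/94.195 = 0.07039 mol → 0.14078 mol K, 0.07039 mol O.
Al2O3: 19.07/101.961 = 0.18703 mol → 0.37406 mol Al, 0.56109 mol O.
SiO2: 66.85/60.083 = 1.11263 mol → 1.11263 mol Si, 2.22526 mol O.
Total oxygen = 2.97388 mol. Normalization factor = 8/2.97388 = 2.69009.
Al per 8 O = 0.37406 × 2.69009 = 1.006.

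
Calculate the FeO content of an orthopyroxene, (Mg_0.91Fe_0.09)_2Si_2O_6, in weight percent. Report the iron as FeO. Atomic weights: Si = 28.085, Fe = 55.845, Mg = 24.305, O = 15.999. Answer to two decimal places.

6.26 wt%

Molar mass of (Mg_0.91Fe_0.09)_2Si_2O_6 = 1.82×24.305 + 0.18×55.845 + 2×28.085 + 6×15.999 = 206.451 g/mol.
Each formula unit contains 0.18 Fe, equivalent to 0.18/1 = 0.1800 mol FeO.
M(FeO) = 1×55.845 + 1×15.999 = 71.844 g/mol.
Mass of FeO per formula unit = 0.1800 × 71.844 = 12.932 g.
FeO wt% = 12.932 / 206.451 × 100 = 6.26%.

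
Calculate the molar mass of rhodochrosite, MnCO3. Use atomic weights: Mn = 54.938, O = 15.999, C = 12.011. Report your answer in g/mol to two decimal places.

The formula mass is the sum 1(54.938) + 1(12.011) + 3(15.999).

114.95 g/mol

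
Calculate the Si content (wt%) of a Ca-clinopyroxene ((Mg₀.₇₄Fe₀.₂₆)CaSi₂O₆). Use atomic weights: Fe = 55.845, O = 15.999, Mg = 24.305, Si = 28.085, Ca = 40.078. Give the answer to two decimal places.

24.99 wt%

M((Mg₀.₇₄Fe₀.₂₆)CaSi₂O₆) = 224.747 g/mol.
Si contributes 2 × 28.085 = 56.170 g per mole.
56.170/224.747 = 0.2499 → 24.99%.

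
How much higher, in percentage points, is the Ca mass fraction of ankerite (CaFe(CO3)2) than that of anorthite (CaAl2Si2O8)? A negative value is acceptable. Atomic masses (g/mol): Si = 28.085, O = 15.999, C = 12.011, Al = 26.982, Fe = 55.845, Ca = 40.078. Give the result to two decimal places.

First mineral: 40.078 g Ca in 215.939 g formula = 18.56 wt% Ca.
Second mineral: 40.078 g Ca in 278.204 g formula = 14.41 wt% Ca.
18.56% − 14.41% gives a difference of 4.15 percentage points.

4.15 percentage points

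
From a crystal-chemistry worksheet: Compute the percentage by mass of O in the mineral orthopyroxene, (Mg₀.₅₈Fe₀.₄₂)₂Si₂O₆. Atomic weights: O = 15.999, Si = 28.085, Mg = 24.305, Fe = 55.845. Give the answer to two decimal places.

Molar mass of (Mg₀.₅₈Fe₀.₄₂)₂Si₂O₆: 1.16×24.305 + 0.84×55.845 + 2×28.085 + 6×15.999 = 227.268 g/mol.
Mass of O per formula unit: 6 × 15.999 = 95.994 g.
Weight fraction O = 95.994 / 227.268 = 0.4224.

42.24 mass %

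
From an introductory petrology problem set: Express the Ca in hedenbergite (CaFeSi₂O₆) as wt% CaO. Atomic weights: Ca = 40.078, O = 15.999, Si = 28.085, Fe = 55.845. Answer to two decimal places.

Formula mass = 248.087 g/mol.
1 Ca → 1.0000 mol CaO per formula unit; M(CaO) = 56.077, so CaO mass = 56.077 g.
56.077/248.087 × 100 = 22.60 wt%.

22.60 wt%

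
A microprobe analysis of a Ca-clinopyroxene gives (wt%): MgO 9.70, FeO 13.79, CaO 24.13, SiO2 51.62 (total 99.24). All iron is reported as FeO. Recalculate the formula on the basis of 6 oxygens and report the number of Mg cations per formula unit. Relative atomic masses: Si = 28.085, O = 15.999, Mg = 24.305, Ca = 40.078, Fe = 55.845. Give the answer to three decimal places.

MgO (M=40.304): mol = 0.24067; Mg = 0.24067, O = 0.24067.
FeO (M=71.844): mol = 0.19194; Fe = 0.19194, O = 0.19194.
CaO (M=56.077): mol = 0.43030; Ca = 0.43030, O = 0.43030.
SiO2 (M=60.083): mol = 0.85914; Si = 0.85914, O = 1.71828.
ΣO = 2.58119; factor = 6/ΣO = 2.32451.
Mg apfu = 0.24067 × 2.32451 = 0.559.

0.559 Mg apfu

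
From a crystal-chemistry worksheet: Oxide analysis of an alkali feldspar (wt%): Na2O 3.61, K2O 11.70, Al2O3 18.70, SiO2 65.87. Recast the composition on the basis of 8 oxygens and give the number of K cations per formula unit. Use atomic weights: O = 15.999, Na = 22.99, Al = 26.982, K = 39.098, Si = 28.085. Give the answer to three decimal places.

3.61 wt% Na2O ÷ 61.979 g/mol = 0.05825 mol, giving 0.11650 Na and 0.05825 O.
11.70 wt% K2O ÷ 94.195 g/mol = 0.12421 mol, giving 0.24842 K and 0.12421 O.
18.70 wt% Al2O3 ÷ 101.961 g/mol = 0.18340 mol, giving 0.36680 Al and 0.55020 O.
65.87 wt% SiO2 ÷ 60.083 g/mol = 1.09632 mol, giving 1.09632 Si and 2.19264 O.
Oxygen sums to 2.92530; scaling by 8/2.92530 = 2.73476 puts the formula on 8 O.
K: 0.24842 × 2.73476 = 0.679 atoms per formula unit.

0.679 K apfu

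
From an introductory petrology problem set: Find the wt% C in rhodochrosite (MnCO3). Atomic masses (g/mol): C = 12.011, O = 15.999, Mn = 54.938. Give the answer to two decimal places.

Molar mass of MnCO3: 1×54.938 + 1×12.011 + 3×15.999 = 114.946 g/mol.
Mass of C per formula unit: 1 × 12.011 = 12.011 g.
Weight fraction C = 12.011 / 114.946 = 0.1045.

10.45 mass %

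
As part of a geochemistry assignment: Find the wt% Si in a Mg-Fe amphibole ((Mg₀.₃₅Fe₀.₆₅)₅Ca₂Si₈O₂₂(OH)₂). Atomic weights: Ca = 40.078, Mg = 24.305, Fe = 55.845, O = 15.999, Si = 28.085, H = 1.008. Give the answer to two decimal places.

24.56 mass %

Formula mass = 1.75×24.305 + 3.25×55.845 + 2×40.078 + 8×28.085 + 24×15.999 + 2×1.008 = 914.858 g/mol, of which 224.680 g is Si.
So Si makes up 224.680/914.858 = 0.2456 of the mass, i.e. 24.56%.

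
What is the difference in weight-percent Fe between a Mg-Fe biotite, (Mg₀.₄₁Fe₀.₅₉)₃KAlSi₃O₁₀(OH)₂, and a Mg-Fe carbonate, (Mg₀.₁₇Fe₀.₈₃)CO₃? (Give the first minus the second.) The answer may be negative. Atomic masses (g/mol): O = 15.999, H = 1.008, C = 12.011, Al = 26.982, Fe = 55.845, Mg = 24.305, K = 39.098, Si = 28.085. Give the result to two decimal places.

-21.06 percentage points

M((Mg₀.₄₁Fe₀.₅₉)₃KAlSi₃O₁₀(OH)₂) = 473.080 g/mol, so wt% Fe = 98.846/473.080 × 100 = 20.89%.
M((Mg₀.₁₇Fe₀.₈₃)CO₃) = 110.491 g/mol, so wt% Fe = 46.351/110.491 × 100 = 41.95%.
20.89 − 41.95 = -21.06 pp.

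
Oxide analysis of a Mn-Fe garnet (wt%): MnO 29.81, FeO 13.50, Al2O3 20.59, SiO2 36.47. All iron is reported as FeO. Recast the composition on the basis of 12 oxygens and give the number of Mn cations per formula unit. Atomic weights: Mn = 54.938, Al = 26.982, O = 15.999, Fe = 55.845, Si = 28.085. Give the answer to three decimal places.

MnO (M=70.937): mol = 0.42023; Mn = 0.42023, O = 0.42023.
FeO (M=71.844): mol = 0.18791; Fe = 0.18791, O = 0.18791.
Al2O3 (M=101.961): mol = 0.20194; Al = 0.40388, O = 0.60582.
SiO2 (M=60.083): mol = 0.60699; Si = 0.60699, O = 1.21398.
ΣO = 2.42794; factor = 12/ΣO = 4.94246.
Mn apfu = 0.42023 × 4.94246 = 2.077.

2.077 Mn apfu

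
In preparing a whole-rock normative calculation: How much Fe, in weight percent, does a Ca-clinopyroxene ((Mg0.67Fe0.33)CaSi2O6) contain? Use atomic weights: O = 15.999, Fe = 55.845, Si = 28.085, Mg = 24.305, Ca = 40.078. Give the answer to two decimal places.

8.12 weight percent

Formula mass = 0.67·24.305 + 0.33·55.845 + 1·40.078 + 2·28.085 + 6·15.999 = 226.955 g/mol, of which 18.429 g is Fe.
So Fe makes up 18.429/226.955 = 0.0812 of the mass, i.e. 8.12%.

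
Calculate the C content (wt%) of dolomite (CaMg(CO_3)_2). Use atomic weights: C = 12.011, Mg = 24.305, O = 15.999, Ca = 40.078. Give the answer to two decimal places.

Molar mass of CaMg(CO_3)_2: 1*40.078 + 1*24.305 + 2*12.011 + 6*15.999 = 184.399 g/mol.
Mass of C per formula unit: 2 × 12.011 = 24.022 g.
Weight fraction C = 24.022 / 184.399 = 0.1303.

13.03 wt%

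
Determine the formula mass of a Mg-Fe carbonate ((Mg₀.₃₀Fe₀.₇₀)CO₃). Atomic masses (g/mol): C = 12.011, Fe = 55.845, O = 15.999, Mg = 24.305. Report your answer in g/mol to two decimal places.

The formula mass is the sum 0.30×24.305 + 0.70×55.845 + 1×12.011 + 3×15.999.

106.39 g/mol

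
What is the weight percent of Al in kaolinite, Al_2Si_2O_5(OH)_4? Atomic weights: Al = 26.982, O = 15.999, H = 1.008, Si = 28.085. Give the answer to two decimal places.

M(Al_2Si_2O_5(OH)_4) = 258.157 g/mol.
Al contributes 2 × 26.982 = 53.964 g per mole.
53.964/258.157 = 0.2090 → 20.90%.

20.90 wt%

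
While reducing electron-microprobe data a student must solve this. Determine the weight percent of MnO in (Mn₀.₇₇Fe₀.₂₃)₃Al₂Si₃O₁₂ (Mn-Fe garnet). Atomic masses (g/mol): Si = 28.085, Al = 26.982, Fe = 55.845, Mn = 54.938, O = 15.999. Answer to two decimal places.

M((Mn₀.₇₇Fe₀.₂₃)₃Al₂Si₃O₁₂) = 495.647 g/mol; M(MnO) = 70.937 g/mol.
Moles MnO per formula unit = 2.31 Mn ÷ 1 = 2.3100.
MnO fraction = (2.3100 × 70.937) / 495.647 = 163.864/495.647 = 0.3306.

33.06 wt%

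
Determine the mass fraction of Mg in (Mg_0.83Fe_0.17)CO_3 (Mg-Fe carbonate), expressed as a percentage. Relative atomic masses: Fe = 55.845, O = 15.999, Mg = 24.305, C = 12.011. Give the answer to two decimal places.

Formula mass = 0.83×24.305 + 0.17×55.845 + 1×12.011 + 3×15.999 = 89.675 g/mol, of which 20.173 g is Mg.
So Mg makes up 20.173/89.675 = 0.2250 of the mass, i.e. 22.50%.

22.50 wt%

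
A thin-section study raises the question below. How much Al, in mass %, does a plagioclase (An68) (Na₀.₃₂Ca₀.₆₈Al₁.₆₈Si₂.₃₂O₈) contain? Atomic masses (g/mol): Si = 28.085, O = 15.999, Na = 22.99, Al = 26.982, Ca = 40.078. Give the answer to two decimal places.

16.60 mass %

Formula mass = 0.32*22.99 + 0.68*40.078 + 1.68*26.982 + 2.32*28.085 + 8*15.999 = 273.089 g/mol, of which 45.330 g is Al.
So Al makes up 45.330/273.089 = 0.1660 of the mass, i.e. 16.60%.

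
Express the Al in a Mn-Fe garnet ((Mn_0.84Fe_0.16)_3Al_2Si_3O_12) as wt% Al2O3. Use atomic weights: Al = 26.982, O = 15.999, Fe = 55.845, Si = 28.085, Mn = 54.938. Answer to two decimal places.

20.58 wt%

Formula mass = 495.456 g/mol.
2 Al → 1.0000 mol Al2O3 per formula unit; M(Al2O3) = 101.961, so Al2O3 mass = 101.961 g.
101.961/495.456 × 100 = 20.58 wt%.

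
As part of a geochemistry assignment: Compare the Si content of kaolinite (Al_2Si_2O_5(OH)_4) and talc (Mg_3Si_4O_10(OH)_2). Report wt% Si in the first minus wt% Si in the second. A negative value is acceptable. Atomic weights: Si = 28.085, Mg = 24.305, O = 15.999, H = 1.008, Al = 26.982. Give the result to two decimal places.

Si in Al_2Si_2O_5(OH)_4: molar mass 258.157 g/mol; 2×28.085 = 56.170 g → 21.76 wt%.
Si in Mg_3Si_4O_10(OH)_2: molar mass 379.259 g/mol; 4×28.085 = 112.340 g → 29.62 wt%.
Difference = 21.76 − 29.62 = -7.86 percentage points.

-7.86 percentage points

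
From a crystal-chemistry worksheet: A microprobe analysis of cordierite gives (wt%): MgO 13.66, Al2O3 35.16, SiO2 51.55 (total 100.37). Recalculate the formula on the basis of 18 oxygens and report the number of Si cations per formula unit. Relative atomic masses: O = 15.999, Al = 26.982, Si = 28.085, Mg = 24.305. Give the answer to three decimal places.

4.999 Si apfu

MgO: 13.66/40.304 = 0.33892 mol → 0.33892 mol Mg, 0.33892 mol O.
Al2O3: 35.16/101.961 = 0.34484 mol → 0.68968 mol Al, 1.03452 mol O.
SiO2: 51.55/60.083 = 0.85798 mol → 0.85798 mol Si, 1.71596 mol O.
Total oxygen = 3.08940 mol. Normalization factor = 18/3.08940 = 5.82637.
Si per 18 O = 0.85798 × 5.82637 = 4.999.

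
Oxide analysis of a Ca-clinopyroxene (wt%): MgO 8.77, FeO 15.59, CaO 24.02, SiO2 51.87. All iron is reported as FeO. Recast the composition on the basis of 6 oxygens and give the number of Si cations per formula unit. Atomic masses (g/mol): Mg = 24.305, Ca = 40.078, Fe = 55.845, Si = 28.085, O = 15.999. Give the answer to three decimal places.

MgO: 8.77/40.304 = 0.21760 mol → 0.21760 mol Mg, 0.21760 mol O.
FeO: 15.59/71.844 = 0.21700 mol → 0.21700 mol Fe, 0.21700 mol O.
CaO: 24.02/56.077 = 0.42834 mol → 0.42834 mol Ca, 0.42834 mol O.
SiO2: 51.87/60.083 = 0.86331 mol → 0.86331 mol Si, 1.72662 mol O.
Total oxygen = 2.58956 mol. Normalization factor = 6/2.58956 = 2.31700.
Si per 6 O = 0.86331 × 2.31700 = 2.000.

2.000 Si apfu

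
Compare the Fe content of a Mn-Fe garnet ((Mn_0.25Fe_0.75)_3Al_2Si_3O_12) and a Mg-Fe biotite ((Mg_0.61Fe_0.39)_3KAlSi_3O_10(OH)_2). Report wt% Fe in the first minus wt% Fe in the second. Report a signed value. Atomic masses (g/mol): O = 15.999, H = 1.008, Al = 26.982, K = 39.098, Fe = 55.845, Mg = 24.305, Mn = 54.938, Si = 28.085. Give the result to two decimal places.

Fe in (Mn_0.25Fe_0.75)_3Al_2Si_3O_12: molar mass 497.062 g/mol; 2.25×55.845 = 125.651 g → 25.28 wt%.
Fe in (Mg_0.61Fe_0.39)_3KAlSi_3O_10(OH)_2: molar mass 454.156 g/mol; 1.17×55.845 = 65.339 g → 14.39 wt%.
Difference = 25.28 − 14.39 = 10.89 percentage points.

10.89 percentage points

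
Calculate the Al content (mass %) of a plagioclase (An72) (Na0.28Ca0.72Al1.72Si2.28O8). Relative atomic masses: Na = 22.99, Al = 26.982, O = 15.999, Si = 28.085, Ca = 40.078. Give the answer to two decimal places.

16.95 mass %

M(Na0.28Ca0.72Al1.72Si2.28O8) = 273.728 g/mol.
Al contributes 1.72 × 26.982 = 46.409 g per mole.
46.409/273.728 = 0.1695 → 16.95%.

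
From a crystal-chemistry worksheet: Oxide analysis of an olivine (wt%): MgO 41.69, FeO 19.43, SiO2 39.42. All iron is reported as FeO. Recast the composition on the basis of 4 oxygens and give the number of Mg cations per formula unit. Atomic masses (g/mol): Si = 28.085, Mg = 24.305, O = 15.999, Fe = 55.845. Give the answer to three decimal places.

1.581 Mg apfu

MgO: 41.69/40.304 = 1.03439 mol → 1.03439 mol Mg, 1.03439 mol O.
FeO: 19.43/71.844 = 0.27045 mol → 0.27045 mol Fe, 0.27045 mol O.
SiO2: 39.42/60.083 = 0.65609 mol → 0.65609 mol Si, 1.31218 mol O.
Total oxygen = 2.61702 mol. Normalization factor = 4/2.61702 = 1.52846.
Mg per 4 O = 1.03439 × 1.52846 = 1.581.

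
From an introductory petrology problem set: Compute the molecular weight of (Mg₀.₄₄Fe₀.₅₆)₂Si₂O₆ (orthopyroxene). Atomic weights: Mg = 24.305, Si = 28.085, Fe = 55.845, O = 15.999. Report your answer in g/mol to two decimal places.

236.10 g/mol

M = 0.88(24.305) + 1.12(55.845) + 2(28.085) + 6(15.999)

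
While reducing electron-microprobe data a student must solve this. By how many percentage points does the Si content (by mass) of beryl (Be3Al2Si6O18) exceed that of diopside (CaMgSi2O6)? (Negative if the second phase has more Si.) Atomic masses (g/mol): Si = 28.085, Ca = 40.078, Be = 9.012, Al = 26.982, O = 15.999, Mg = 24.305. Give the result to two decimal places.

Si in Be3Al2Si6O18: molar mass 537.492 g/mol; 6×28.085 = 168.510 g → 31.35 wt%.
Si in CaMgSi2O6: molar mass 216.547 g/mol; 2×28.085 = 56.170 g → 25.94 wt%.
Difference = 31.35 − 25.94 = 5.41 percentage points.

5.41 percentage points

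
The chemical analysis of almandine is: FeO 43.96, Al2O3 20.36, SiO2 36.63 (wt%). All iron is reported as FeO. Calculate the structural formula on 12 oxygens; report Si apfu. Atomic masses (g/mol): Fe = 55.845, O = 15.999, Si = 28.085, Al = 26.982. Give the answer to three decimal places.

3.010 Si apfu

FeO: 43.96/71.844 = 0.61188 mol → 0.61188 mol Fe, 0.61188 mol O.
Al2O3: 20.36/101.961 = 0.19968 mol → 0.39936 mol Al, 0.59904 mol O.
SiO2: 36.63/60.083 = 0.60966 mol → 0.60966 mol Si, 1.21932 mol O.
Total oxygen = 2.43024 mol. Normalization factor = 12/2.43024 = 4.93778.
Si per 12 O = 0.60966 × 4.93778 = 3.010.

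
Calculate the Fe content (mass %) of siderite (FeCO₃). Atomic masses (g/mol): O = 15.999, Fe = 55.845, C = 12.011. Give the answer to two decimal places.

Formula mass = 1×55.845 + 1×12.011 + 3×15.999 = 115.853 g/mol, of which 55.845 g is Fe.
So Fe makes up 55.845/115.853 = 0.4820 of the mass, i.e. 48.20%.

48.20 mass %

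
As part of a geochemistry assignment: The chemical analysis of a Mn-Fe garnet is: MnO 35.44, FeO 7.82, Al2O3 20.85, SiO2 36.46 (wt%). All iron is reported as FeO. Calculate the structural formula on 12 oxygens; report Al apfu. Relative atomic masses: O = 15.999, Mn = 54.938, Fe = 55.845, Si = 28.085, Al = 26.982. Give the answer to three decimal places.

MnO: 35.44/70.937 = 0.49960 mol → 0.49960 mol Mn, 0.49960 mol O.
FeO: 7.82/71.844 = 0.10885 mol → 0.10885 mol Fe, 0.10885 mol O.
Al2O3: 20.85/101.961 = 0.20449 mol → 0.40898 mol Al, 0.61347 mol O.
SiO2: 36.46/60.083 = 0.60683 mol → 0.60683 mol Si, 1.21366 mol O.
Total oxygen = 2.43558 mol. Normalization factor = 12/2.43558 = 4.92696.
Al per 12 O = 0.40898 × 4.92696 = 2.015.

2.015 Al apfu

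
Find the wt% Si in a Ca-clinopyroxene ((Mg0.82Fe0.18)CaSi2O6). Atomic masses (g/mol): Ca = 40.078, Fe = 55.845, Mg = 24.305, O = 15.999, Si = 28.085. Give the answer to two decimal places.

25.28 mass %

M((Mg0.82Fe0.18)CaSi2O6) = 222.224 g/mol.
Si contributes 2 × 28.085 = 56.170 g per mole.
56.170/222.224 = 0.2528 → 25.28%.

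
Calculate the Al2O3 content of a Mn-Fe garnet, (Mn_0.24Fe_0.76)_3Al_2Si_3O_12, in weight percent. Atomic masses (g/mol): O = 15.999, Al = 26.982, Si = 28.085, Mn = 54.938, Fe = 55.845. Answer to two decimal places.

Molar mass of (Mn_0.24Fe_0.76)_3Al_2Si_3O_12 = 0.72×54.938 + 2.28×55.845 + 2×26.982 + 3×28.085 + 12×15.999 = 497.089 g/mol.
Each formula unit contains 2 Al, equivalent to 2/2 = 1.0000 mol Al2O3.
M(Al2O3) = 2×26.982 + 3×15.999 = 101.961 g/mol.
Mass of Al2O3 per formula unit = 1.0000 × 101.961 = 101.961 g.
Al2O3 wt% = 101.961 / 497.089 × 100 = 20.51%.

20.51 wt%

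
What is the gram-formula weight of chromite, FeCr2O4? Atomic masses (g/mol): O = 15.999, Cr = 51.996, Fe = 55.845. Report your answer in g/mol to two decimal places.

Fe: 1 × 55.845 = 55.8450
Cr: 2 × 51.996 = 103.9920
O: 4 × 15.999 = 63.9960
Summing the contributions gives the formula mass.

223.83 g/mol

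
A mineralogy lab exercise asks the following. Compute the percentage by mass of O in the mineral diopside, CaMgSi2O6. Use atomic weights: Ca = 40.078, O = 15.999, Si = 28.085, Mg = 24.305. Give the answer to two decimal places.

44.33 wt%

Formula mass = 1*40.078 + 1*24.305 + 2*28.085 + 6*15.999 = 216.547 g/mol, of which 95.994 g is O.
So O makes up 95.994/216.547 = 0.4433 of the mass, i.e. 44.33%.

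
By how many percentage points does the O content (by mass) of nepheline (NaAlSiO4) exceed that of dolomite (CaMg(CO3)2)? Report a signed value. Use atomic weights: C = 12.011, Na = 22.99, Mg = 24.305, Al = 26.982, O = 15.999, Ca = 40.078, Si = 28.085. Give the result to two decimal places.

-7.01 percentage points

M(NaAlSiO4) = 142.053 g/mol, so wt% O = 63.996/142.053 × 100 = 45.05%.
M(CaMg(CO3)2) = 184.399 g/mol, so wt% O = 95.994/184.399 × 100 = 52.06%.
45.05 − 52.06 = -7.01 pp.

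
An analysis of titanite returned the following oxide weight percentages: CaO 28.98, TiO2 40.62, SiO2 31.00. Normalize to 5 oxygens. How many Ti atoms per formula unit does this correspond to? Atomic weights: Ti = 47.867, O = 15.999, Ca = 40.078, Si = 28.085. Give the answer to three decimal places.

0.991 Ti apfu

28.98 wt% CaO ÷ 56.077 g/mol = 0.51679 mol, giving 0.51679 Ca and 0.51679 O.
40.62 wt% TiO2 ÷ 79.865 g/mol = 0.50861 mol, giving 0.50861 Ti and 1.01722 O.
31.00 wt% SiO2 ÷ 60.083 g/mol = 0.51595 mol, giving 0.51595 Si and 1.03190 O.
Oxygen sums to 2.56591; scaling by 5/2.56591 = 1.94863 puts the formula on 5 O.
Ti: 0.50861 × 1.94863 = 0.991 atoms per formula unit.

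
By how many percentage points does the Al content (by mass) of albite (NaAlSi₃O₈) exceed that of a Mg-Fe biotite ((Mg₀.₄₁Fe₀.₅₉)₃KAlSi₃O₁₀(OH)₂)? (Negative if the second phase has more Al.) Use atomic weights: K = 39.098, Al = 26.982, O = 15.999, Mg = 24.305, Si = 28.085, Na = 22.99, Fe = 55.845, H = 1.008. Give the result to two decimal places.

Al in NaAlSi₃O₈: molar mass 262.219 g/mol; 1×26.982 = 26.982 g → 10.29 wt%.
Al in (Mg₀.₄₁Fe₀.₅₉)₃KAlSi₃O₁₀(OH)₂: molar mass 473.080 g/mol; 1×26.982 = 26.982 g → 5.70 wt%.
Difference = 10.29 − 5.70 = 4.59 percentage points.

4.59 percentage points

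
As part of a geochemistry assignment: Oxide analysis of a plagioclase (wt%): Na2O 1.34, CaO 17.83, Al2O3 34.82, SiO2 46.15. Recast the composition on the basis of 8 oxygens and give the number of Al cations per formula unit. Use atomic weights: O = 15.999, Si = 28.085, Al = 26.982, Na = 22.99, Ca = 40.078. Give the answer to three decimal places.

Na2O (M=61.979): mol = 0.02162; Na = 0.04324, O = 0.02162.
CaO (M=56.077): mol = 0.31796; Ca = 0.31796, O = 0.31796.
Al2O3 (M=101.961): mol = 0.34150; Al = 0.68300, O = 1.02450.
SiO2 (M=60.083): mol = 0.76810; Si = 0.76810, O = 1.53620.
ΣO = 2.90028; factor = 8/ΣO = 2.75835.
Al apfu = 0.68300 × 2.75835 = 1.884.

1.884 Al apfu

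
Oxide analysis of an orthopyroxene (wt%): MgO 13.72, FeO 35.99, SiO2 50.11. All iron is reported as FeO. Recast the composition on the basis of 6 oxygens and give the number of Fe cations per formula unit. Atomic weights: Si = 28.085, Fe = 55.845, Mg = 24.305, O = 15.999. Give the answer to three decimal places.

MgO (M=40.304): mol = 0.34041; Mg = 0.34041, O = 0.34041.
FeO (M=71.844): mol = 0.50095; Fe = 0.50095, O = 0.50095.
SiO2 (M=60.083): mol = 0.83401; Si = 0.83401, O = 1.66802.
ΣO = 2.50938; factor = 6/ΣO = 2.39103.
Fe apfu = 0.50095 × 2.39103 = 1.198.

1.198 Fe apfu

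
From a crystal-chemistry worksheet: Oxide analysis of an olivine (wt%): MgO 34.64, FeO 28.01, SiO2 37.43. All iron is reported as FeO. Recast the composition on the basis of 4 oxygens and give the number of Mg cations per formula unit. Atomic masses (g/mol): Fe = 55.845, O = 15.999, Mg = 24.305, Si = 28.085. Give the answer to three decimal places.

1.378 Mg apfu

MgO (M=40.304): mol = 0.85947; Mg = 0.85947, O = 0.85947.
FeO (M=71.844): mol = 0.38987; Fe = 0.38987, O = 0.38987.
SiO2 (M=60.083): mol = 0.62297; Si = 0.62297, O = 1.24594.
ΣO = 2.49528; factor = 4/ΣO = 1.60303.
Mg apfu = 0.85947 × 1.60303 = 1.378.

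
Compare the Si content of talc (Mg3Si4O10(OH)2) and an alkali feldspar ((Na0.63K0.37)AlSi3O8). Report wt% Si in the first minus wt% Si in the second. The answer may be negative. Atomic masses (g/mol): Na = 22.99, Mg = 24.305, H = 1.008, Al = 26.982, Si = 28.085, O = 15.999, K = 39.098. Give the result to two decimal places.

First mineral: 112.340 g Si in 379.259 g formula = 29.62 wt% Si.
Second mineral: 84.255 g Si in 268.179 g formula = 31.42 wt% Si.
29.62% − 31.42% gives a difference of -1.80 percentage points.

-1.80 percentage points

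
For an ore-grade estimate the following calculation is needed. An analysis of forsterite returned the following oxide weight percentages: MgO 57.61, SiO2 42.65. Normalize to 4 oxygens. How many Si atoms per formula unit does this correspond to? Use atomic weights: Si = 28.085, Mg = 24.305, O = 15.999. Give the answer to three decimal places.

57.61 wt% MgO ÷ 40.304 g/mol = 1.42939 mol, giving 1.42939 Mg and 1.42939 O.
42.65 wt% SiO2 ÷ 60.083 g/mol = 0.70985 mol, giving 0.70985 Si and 1.41970 O.
Oxygen sums to 2.84909; scaling by 4/2.84909 = 1.40396 puts the formula on 4 O.
Si: 0.70985 × 1.40396 = 0.997 atoms per formula unit.

0.997 Si apfu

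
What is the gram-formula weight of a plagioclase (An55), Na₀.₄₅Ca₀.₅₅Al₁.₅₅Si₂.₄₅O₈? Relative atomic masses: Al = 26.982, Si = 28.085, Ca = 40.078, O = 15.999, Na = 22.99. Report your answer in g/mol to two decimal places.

271.01 g/mol

The formula mass is the sum 0.45·22.99 + 0.55·40.078 + 1.55·26.982 + 2.45·28.085 + 8·15.999.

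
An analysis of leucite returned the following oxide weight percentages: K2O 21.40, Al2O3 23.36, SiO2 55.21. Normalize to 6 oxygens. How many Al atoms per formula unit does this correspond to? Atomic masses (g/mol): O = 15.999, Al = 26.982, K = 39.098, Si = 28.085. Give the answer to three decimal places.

K2O: 21.40/94.195 = 0.22719 mol → 0.45438 mol K, 0.22719 mol O.
Al2O3: 23.36/101.961 = 0.22911 mol → 0.45822 mol Al, 0.68733 mol O.
SiO2: 55.21/60.083 = 0.91890 mol → 0.91890 mol Si, 1.83780 mol O.
Total oxygen = 2.75232 mol. Normalization factor = 6/2.75232 = 2.17998.
Al per 6 O = 0.45822 × 2.17998 = 0.999.

0.999 Al apfu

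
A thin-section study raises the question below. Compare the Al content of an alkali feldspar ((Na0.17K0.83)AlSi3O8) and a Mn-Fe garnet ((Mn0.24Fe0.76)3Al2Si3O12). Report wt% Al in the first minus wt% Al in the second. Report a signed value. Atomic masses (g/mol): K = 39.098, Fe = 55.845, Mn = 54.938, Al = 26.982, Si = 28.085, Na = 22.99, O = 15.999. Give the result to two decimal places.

M((Na0.17K0.83)AlSi3O8) = 275.589 g/mol, so wt% Al = 26.982/275.589 × 100 = 9.79%.
M((Mn0.24Fe0.76)3Al2Si3O12) = 497.089 g/mol, so wt% Al = 53.964/497.089 × 100 = 10.86%.
9.79 − 10.86 = -1.07 pp.

-1.07 percentage points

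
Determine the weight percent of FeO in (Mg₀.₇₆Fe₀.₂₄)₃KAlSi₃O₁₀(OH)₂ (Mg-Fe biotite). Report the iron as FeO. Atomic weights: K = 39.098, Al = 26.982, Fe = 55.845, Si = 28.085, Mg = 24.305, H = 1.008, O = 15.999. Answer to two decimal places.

11.76 wt%

Formula mass = 439.963 g/mol.
0.72 Fe → 0.7200 mol FeO per formula unit; M(FeO) = 71.844, so FeO mass = 51.728 g.
51.728/439.963 × 100 = 11.76 wt%.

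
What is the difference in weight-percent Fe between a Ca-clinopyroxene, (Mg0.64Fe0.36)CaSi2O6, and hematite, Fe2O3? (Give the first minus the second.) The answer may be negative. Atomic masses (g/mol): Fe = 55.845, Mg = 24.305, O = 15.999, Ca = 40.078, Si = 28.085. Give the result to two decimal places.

First mineral: 20.104 g Fe in 227.901 g formula = 8.82 wt% Fe.
Second mineral: 111.690 g Fe in 159.687 g formula = 69.94 wt% Fe.
8.82% − 69.94% gives a difference of -61.12 percentage points.

-61.12 percentage points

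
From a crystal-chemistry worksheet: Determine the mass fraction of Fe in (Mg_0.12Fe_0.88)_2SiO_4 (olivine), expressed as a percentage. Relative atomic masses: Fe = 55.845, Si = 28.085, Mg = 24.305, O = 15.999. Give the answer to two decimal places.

M((Mg_0.12Fe_0.88)_2SiO_4) = 196.201 g/mol.
Fe contributes 1.76 × 55.845 = 98.287 g per mole.
98.287/196.201 = 0.5010 → 50.10%.

50.10 wt%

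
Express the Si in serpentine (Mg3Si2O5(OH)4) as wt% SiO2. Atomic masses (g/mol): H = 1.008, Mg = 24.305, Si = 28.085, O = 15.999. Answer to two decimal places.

Formula mass = 277.108 g/mol.
2 Si → 2.0000 mol SiO2 per formula unit; M(SiO2) = 60.083, so SiO2 mass = 120.166 g.
120.166/277.108 × 100 = 43.36 wt%.

43.36 wt%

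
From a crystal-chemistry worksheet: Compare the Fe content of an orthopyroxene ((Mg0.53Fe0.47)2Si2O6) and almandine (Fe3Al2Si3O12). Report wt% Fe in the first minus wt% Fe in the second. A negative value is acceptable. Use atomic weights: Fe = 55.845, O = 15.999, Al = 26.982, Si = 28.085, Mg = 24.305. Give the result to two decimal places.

Fe in (Mg0.53Fe0.47)2Si2O6: molar mass 230.422 g/mol; 0.94×55.845 = 52.494 g → 22.78 wt%.
Fe in Fe3Al2Si3O12: molar mass 497.742 g/mol; 3×55.845 = 167.535 g → 33.66 wt%.
Difference = 22.78 − 33.66 = -10.88 percentage points.

-10.88 percentage points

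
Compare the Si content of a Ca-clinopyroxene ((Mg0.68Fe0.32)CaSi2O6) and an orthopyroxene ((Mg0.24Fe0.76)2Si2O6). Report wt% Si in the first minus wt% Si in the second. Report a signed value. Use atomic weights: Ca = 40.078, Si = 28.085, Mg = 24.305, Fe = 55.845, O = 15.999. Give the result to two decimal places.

M((Mg0.68Fe0.32)CaSi2O6) = 226.640 g/mol, so wt% Si = 56.170/226.640 × 100 = 24.78%.
M((Mg0.24Fe0.76)2Si2O6) = 248.715 g/mol, so wt% Si = 56.170/248.715 × 100 = 22.58%.
24.78 − 22.58 = 2.20 pp.

2.20 percentage points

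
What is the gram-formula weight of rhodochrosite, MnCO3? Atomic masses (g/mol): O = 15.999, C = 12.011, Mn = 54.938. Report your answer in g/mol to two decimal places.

114.95 g/mol

The formula mass is the sum 1·54.938 + 1·12.011 + 3·15.999.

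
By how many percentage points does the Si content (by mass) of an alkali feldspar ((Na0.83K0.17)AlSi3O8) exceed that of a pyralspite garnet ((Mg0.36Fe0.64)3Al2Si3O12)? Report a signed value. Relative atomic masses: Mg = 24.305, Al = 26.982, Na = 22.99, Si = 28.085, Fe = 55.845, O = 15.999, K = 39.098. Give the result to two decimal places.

13.63 percentage points

First mineral: 84.255 g Si in 264.957 g formula = 31.80 wt% Si.
Second mineral: 84.255 g Si in 463.679 g formula = 18.17 wt% Si.
31.80% − 18.17% gives a difference of 13.63 percentage points.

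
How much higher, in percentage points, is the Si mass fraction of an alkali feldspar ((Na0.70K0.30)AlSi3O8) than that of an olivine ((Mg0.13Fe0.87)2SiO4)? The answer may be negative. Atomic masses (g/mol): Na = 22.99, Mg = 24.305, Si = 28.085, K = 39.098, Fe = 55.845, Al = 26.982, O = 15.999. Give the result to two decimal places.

Si in (Na0.70K0.30)AlSi3O8: molar mass 267.051 g/mol; 3×28.085 = 84.255 g → 31.55 wt%.
Si in (Mg0.13Fe0.87)2SiO4: molar mass 195.571 g/mol; 1×28.085 = 28.085 g → 14.36 wt%.
Difference = 31.55 − 14.36 = 17.19 percentage points.

17.19 percentage points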